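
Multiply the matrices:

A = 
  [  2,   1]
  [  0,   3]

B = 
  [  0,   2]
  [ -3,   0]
AB = 
  [ -3,   4]
  [ -9,   0]

A is 2×2 and B is 2×2, so AB is 2×2. Each entry is (row of A)·(column of B):
AB[1,1] = (2)(0) + (1)(-3) = -3
AB[1,2] = (2)(2) + (1)(0) = 4
AB[2,1] = (0)(0) + (3)(-3) = -9
AB[2,2] = (0)(2) + (3)(0) = 0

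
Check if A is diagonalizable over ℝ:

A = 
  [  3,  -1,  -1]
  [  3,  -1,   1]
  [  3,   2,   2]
No

Characteristic polynomial: det(λI - A) = λ³ - 4λ² + 5λ + 18
By the rational root theorem any rational root is an integer dividing 18; none of those is a root, so p(λ) has no rational roots and hence (being an irreducible cubic) no repeated roots.
Discriminant of the cubic: Δ = -10720
Δ < 0 ⇒ one real eigenvalue and a complex-conjugate pair: λ ≈ 2.709 + 2.312i, 2.709 - 2.312i, -1.419
Has complex eigenvalues (not diagonalizable over ℝ).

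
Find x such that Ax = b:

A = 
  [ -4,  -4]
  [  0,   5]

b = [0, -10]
x = [2, -2]

Row reduce the augmented matrix [A|b]:
(already in echelon form)
REF = 
  [ -4,  -4,   0]
  [  0,   5, -10]

Back-substitution:
x₂ = (-10) / 5 = -2
x₁ = (0 - (-4)(-2)) / (-4) = 2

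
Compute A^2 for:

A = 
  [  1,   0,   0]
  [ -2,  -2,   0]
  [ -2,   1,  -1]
A² = A·A:
A²[1,1] = (1)(1) + (0)(-2) + (0)(-2) = 1
A²[1,2] = (1)(0) + (0)(-2) + (0)(1) = 0
A²[1,3] = (1)(0) + (0)(0) + (0)(-1) = 0
A²[2,1] = (-2)(1) + (-2)(-2) + (0)(-2) = 2
A²[2,2] = (-2)(0) + (-2)(-2) + (0)(1) = 4
A²[2,3] = (-2)(0) + (-2)(0) + (0)(-1) = 0
A²[3,1] = (-2)(1) + (1)(-2) + (-1)(-2) = -2
A²[3,2] = (-2)(0) + (1)(-2) + (-1)(1) = -3
A²[3,3] = (-2)(0) + (1)(0) + (-1)(-1) = 1
A² = 
  [  1,   0,   0]
  [  2,   4,   0]
  [ -2,  -3,   1]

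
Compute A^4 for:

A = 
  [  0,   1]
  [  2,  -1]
A^4 = 
  [  6,  -5]
  [-10,  11]

A² = A·A:
A²[1,1] = (0)(0) + (1)(2) = 2
A²[1,2] = (0)(1) + (1)(-1) = -1
A²[2,1] = (2)(0) + (-1)(2) = -2
A²[2,2] = (2)(1) + (-1)(-1) = 3
A² = 
  [  2,  -1]
  [ -2,   3]

A^3 = A^2·A:
A^3[1,1] = (2)(0) + (-1)(2) = -2
A^3[1,2] = (2)(1) + (-1)(-1) = 3
A^3[2,1] = (-2)(0) + (3)(2) = 6
A^3[2,2] = (-2)(1) + (3)(-1) = -5
A^3 = 
  [ -2,   3]
  [  6,  -5]

A^4 = A^3·A:
A^4[1,1] = (-2)(0) + (3)(2) = 6
A^4[1,2] = (-2)(1) + (3)(-1) = -5
A^4[2,1] = (6)(0) + (-5)(2) = -10
A^4[2,2] = (6)(1) + (-5)(-1) = 11
A^4 = 
  [  6,  -5]
  [-10,  11]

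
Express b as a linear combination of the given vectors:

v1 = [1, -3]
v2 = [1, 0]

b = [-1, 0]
c1 = 0, c2 = -1

b = 0·v1 + -1·v2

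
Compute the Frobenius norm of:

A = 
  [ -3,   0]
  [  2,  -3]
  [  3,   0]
||A||_F = 5.568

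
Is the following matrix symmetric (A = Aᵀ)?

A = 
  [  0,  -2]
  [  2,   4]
No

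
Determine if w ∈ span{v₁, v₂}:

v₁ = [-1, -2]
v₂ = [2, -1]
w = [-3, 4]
Yes

Form the augmented matrix and row-reduce:
[v₁|v₂|w] = 
  [ -1,   2,  -3]
  [ -2,  -1,   4]
R2 → R2 - (2)·R1
REF = 
  [ -1,   2,  -3]
  [  0,  -5,  10]

No row of the form [0 0 | nonzero], so the system is consistent. Back-substitution gives c₁ = -1, c₂ = -2: w = (-1)·v₁ + (-2)·v₂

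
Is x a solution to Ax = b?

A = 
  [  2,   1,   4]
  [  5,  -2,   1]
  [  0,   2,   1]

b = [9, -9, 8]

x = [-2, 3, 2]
No

Ax = [7, -14, 8] ≠ b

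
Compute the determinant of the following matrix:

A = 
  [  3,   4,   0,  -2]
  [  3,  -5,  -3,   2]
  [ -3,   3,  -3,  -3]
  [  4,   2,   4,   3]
342

Cofactor expansion along row 1: det(A) = a₁₁M₁₁ - a₁₂M₁₂ + a₁₃M₁₃ - a₁₄M₁₄

M₁₁ = det[[-5, -3, 2]; [3, -3, -3]; [2, 4, 3]]
  = (-5)·((-3)(3) - (-3)(4)) - (-3)·((3)(3) - (-3)(2)) + (2)·((3)(4) - (-3)(2))
  = (-5)(3) - (-3)(15) + (2)(18)
  = 66
M₁₂ = det[[3, -3, 2]; [-3, -3, -3]; [4, 4, 3]]
  = (3)·((-3)(3) - (-3)(4)) - (-3)·((-3)(3) - (-3)(4)) + (2)·((-3)(4) - (-3)(4))
  = (3)(3) - (-3)(3) + (2)(0)
  = 18
M₁₃ = det[[3, -5, 2]; [-3, 3, -3]; [4, 2, 3]]
  = (3)·((3)(3) - (-3)(2)) - (-5)·((-3)(3) - (-3)(4)) + (2)·((-3)(2) - (3)(4))
  = (3)(15) - (-5)(3) + (2)(-18)
  = 24
M₁₄ = det[[3, -5, -3]; [-3, 3, -3]; [4, 2, 4]]
  = (3)·((3)(4) - (-3)(2)) - (-5)·((-3)(4) - (-3)(4)) + (-3)·((-3)(2) - (3)(4))
  = (3)(18) - (-5)(0) + (-3)(-18)
  = 108

det(A) = (3)(66) - (4)(18) + (0)(24) - (-2)(108) = 342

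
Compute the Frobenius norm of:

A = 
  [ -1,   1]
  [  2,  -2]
||A||_F = 3.162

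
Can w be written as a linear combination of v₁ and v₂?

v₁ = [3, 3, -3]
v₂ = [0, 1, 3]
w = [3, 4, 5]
No

Form the augmented matrix and row-reduce:
[v₁|v₂|w] = 
  [  3,   0,   3]
  [  3,   1,   4]
  [ -3,   3,   5]
R2 → R2 - (1)·R1
R3 → R3 + (1)·R1
R3 → R3 - (3)·R2
REF = 
  [  3,   0,   3]
  [  0,   1,   1]
  [  0,   0,   5]

Row 3 reads [0 0 | 5], i.e. 0 = 5, so the system is inconsistent and w ∉ span{v₁, v₂}.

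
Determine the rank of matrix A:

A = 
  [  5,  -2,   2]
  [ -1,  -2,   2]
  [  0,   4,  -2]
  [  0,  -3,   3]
Row reduce:
R2 → R2 + (1/5)·R1
R3 → R3 + (5/3)·R2
R4 → R4 - (5/4)·R2
REF = 
  [    5,    -2,     2]
  [    0, -12/5,  12/5]
  [    0,     0,     2]
  [    0,     0,     0]
Pivot columns: 1, 2, 3 → 3 pivots.

rank(A) = 3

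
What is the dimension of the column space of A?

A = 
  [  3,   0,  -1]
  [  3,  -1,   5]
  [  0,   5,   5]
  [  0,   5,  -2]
Row reduce:
R2 → R2 - (1)·R1
R3 → R3 + (5)·R2
R4 → R4 + (5)·R2
R4 → R4 - (4/5)·R3
REF = 
  [  3,   0,  -1]
  [  0,  -1,   6]
  [  0,   0,  35]
  [  0,   0,   0]
Pivot columns: 1, 2, 3 → 3 pivots.
dim(Col(A)) = number of pivot columns = 3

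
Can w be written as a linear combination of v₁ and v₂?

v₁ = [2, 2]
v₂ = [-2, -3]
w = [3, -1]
Yes

Form the augmented matrix and row-reduce:
[v₁|v₂|w] = 
  [  2,  -2,   3]
  [  2,  -3,  -1]
R2 → R2 - (1)·R1
REF = 
  [  2,  -2,   3]
  [  0,  -1,  -4]

No row of the form [0 0 | nonzero], so the system is consistent. Back-substitution gives c₁ = 11/2, c₂ = 4: w = (11/2)·v₁ + (4)·v₂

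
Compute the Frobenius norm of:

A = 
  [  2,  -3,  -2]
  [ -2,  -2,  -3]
||A||_F = 5.831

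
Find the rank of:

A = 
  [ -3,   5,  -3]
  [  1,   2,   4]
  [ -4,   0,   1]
Row reduce:
R2 → R2 + (1/3)·R1
R3 → R3 - (4/3)·R1
R3 → R3 + (20/11)·R2
REF = 
  [    -3,      5,     -3]
  [     0,   11/3,      3]
  [     0,      0, 115/11]
Pivot columns: 1, 2, 3 → 3 pivots.

rank(A) = 3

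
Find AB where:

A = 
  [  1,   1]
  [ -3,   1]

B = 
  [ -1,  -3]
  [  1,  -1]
AB = 
  [  0,  -4]
  [  4,   8]

A is 2×2 and B is 2×2, so AB is 2×2. Each entry is (row of A)·(column of B):
AB[1,1] = (1)(-1) + (1)(1) = 0
AB[1,2] = (1)(-3) + (1)(-1) = -4
AB[2,1] = (-3)(-1) + (1)(1) = 4
AB[2,2] = (-3)(-3) + (1)(-1) = 8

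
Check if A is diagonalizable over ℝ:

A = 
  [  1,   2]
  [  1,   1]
Yes

tr(A) = 2, det(A) = -1
Characteristic polynomial: λ² - tr(A)λ + det(A) = λ² - 2λ - 1
λ² - 2λ - 1 = 0  ⇒  λ = (2 ± √((-2)² - 4·(-1)))/2 = (2 ± √(8))/2
  = 1 + √2,  1 - √2
Eigenvalues: 1 + √2, 1 - √2  (≈ 2.414, -0.4142)
The two irrational eigenvalues are distinct (simple), so each has alg. mult. = geom. mult. = 1.
Sum of geometric multiplicities equals n, so A has n independent eigenvectors.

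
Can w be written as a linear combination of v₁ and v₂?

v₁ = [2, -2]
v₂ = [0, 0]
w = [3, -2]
No

Form the augmented matrix and row-reduce:
[v₁|v₂|w] = 
  [  2,   0,   3]
  [ -2,   0,  -2]
R2 → R2 + (1)·R1
REF = 
  [  2,   0,   3]
  [  0,   0,   1]

Row 2 reads [0 0 | 1], i.e. 0 = 1, so the system is inconsistent and w ∉ span{v₁, v₂}.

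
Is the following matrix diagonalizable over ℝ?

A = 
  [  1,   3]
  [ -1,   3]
No

tr(A) = 4, det(A) = 6
Characteristic polynomial: λ² - tr(A)λ + det(A) = λ² - 4λ + 6
λ² - 4λ + 6 = 0  ⇒  λ = (4 ± √((-4)² - 4·(6)))/2 = (4 ± √(-8))/2
  = 2 + i√2,  2 - i√2
Eigenvalues: 2 + i√2, 2 - i√2  (≈ 2 + 1.414i, 2 - 1.414i)
Has complex eigenvalues (not diagonalizable over ℝ).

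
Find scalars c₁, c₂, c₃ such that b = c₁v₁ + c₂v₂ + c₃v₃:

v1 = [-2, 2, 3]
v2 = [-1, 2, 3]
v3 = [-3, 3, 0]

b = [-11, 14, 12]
c1 = 1, c2 = 3, c3 = 2

b = 1·v1 + 3·v2 + 2·v3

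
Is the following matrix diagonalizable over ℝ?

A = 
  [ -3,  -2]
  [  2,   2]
Yes

tr(A) = -1, det(A) = -2
Characteristic polynomial: λ² - tr(A)λ + det(A) = λ² + λ - 2
λ² + λ - 2 = (λ + 2)(λ - 1)
Eigenvalues: 1, -2
λ=-2: alg. mult. = 1, geom. mult. = 2 - rank(A - (-2)I) = 2 - 1 = 1
λ=1: alg. mult. = 1, geom. mult. = 2 - rank(A - (1)I) = 2 - 1 = 1
Sum of geometric multiplicities equals n, so A has n independent eigenvectors.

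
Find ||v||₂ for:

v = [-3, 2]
3.606

||v||₂ = √((-3)² + (2)²) = √13 = 3.606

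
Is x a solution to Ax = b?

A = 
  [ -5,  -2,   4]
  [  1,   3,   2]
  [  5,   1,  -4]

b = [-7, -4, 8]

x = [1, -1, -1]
Yes

Ax = [-7, -4, 8] = b ✓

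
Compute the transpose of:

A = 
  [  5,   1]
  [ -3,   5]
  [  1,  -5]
Aᵀ = 
  [  5,  -3,   1]
  [  1,   5,  -5]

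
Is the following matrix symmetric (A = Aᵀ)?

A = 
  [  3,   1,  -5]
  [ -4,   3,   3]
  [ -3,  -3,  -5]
No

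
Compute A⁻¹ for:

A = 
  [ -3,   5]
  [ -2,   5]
det(A) = (-3)(5) - (5)(-2) = -5
For a 2×2 matrix, A⁻¹ = (1/det(A)) · [[d, -b], [-c, a]]
    = (-1/5) · [[5, -5], [2, -3]]

A⁻¹ = 
  [  -1,    1]
  [-2/5,  3/5]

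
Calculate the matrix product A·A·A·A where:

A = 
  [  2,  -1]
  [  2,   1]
A² = A·A:
A²[1,1] = (2)(2) + (-1)(2) = 2
A²[1,2] = (2)(-1) + (-1)(1) = -3
A²[2,1] = (2)(2) + (1)(2) = 6
A²[2,2] = (2)(-1) + (1)(1) = -1
A² = 
  [  2,  -3]
  [  6,  -1]

A^3 = A^2·A:
A^3[1,1] = (2)(2) + (-3)(2) = -2
A^3[1,2] = (2)(-1) + (-3)(1) = -5
A^3[2,1] = (6)(2) + (-1)(2) = 10
A^3[2,2] = (6)(-1) + (-1)(1) = -7
A^3 = 
  [ -2,  -5]
  [ 10,  -7]

A^4 = A^3·A:
A^4[1,1] = (-2)(2) + (-5)(2) = -14
A^4[1,2] = (-2)(-1) + (-5)(1) = -3
A^4[2,1] = (10)(2) + (-7)(2) = 6
A^4[2,2] = (10)(-1) + (-7)(1) = -17
A^4 = 
  [-14,  -3]
  [  6, -17]

Therefore
A^4 = 
  [-14,  -3]
  [  6, -17]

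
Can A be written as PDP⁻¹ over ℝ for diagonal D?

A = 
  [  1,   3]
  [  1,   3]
Yes

tr(A) = 4, det(A) = 0
Characteristic polynomial: λ² - tr(A)λ + det(A) = λ² - 4λ
λ² - 4λ = λ(λ - 4)
Eigenvalues: 4, 0
λ=0: alg. mult. = 1, geom. mult. = 2 - rank(A - (0)I) = 2 - 1 = 1
λ=4: alg. mult. = 1, geom. mult. = 2 - rank(A - (4)I) = 2 - 1 = 1
Sum of geometric multiplicities equals n, so A has n independent eigenvectors.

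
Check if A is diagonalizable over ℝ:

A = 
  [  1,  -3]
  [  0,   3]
Yes

tr(A) = 4, det(A) = 3
Characteristic polynomial: λ² - tr(A)λ + det(A) = λ² - 4λ + 3
λ² - 4λ + 3 = (λ - 1)(λ - 3)
Eigenvalues: 3, 1
λ=1: alg. mult. = 1, geom. mult. = 2 - rank(A - (1)I) = 2 - 1 = 1
λ=3: alg. mult. = 1, geom. mult. = 2 - rank(A - (3)I) = 2 - 1 = 1
Sum of geometric multiplicities equals n, so A has n independent eigenvectors.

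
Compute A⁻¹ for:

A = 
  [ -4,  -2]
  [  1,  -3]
det(A) = (-4)(-3) - (-2)(1) = 14
For a 2×2 matrix, A⁻¹ = (1/det(A)) · [[d, -b], [-c, a]]
    = (1/14) · [[-3, 2], [-1, -4]]

A⁻¹ = 
  [-3/14,   1/7]
  [-1/14,  -2/7]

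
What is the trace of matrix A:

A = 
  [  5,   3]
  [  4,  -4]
1

tr(A) = 5 + -4 = 1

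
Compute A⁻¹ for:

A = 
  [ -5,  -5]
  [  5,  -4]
det(A) = (-5)(-4) - (-5)(5) = 45
For a 2×2 matrix, A⁻¹ = (1/det(A)) · [[d, -b], [-c, a]]
    = (1/45) · [[-4, 5], [-5, -5]]

A⁻¹ = 
  [-4/45,   1/9]
  [ -1/9,  -1/9]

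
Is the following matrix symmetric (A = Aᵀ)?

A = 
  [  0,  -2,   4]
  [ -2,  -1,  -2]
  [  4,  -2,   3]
Yes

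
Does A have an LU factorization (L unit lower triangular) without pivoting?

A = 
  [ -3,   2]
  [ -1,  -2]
Yes.
A[1,1] = -3 ≠ 0, so Gaussian elimination proceeds without a row swap: multiplier ℓ₂₁ = (-1)/(-3) = 1/3, and U[2,2] = -2 - (1/3)(2) = -8/3.
L = 
  [  1,   0]
  [1/3,   1]
U = 
  [  -3,    2]
  [   0, -8/3]
Check row 2 of LU: [(1/3)(-3), (1/3)(2) + (-8/3)] = [-1, -2] = row 2 of A ✓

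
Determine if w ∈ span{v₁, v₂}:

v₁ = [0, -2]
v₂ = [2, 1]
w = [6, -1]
Yes

Form the augmented matrix and row-reduce:
[v₁|v₂|w] = 
  [  0,   2,   6]
  [ -2,   1,  -1]
Swap R1 ↔ R2
REF = 
  [ -2,   1,  -1]
  [  0,   2,   6]

No row of the form [0 0 | nonzero], so the system is consistent. Back-substitution gives c₁ = 2, c₂ = 3: w = (2)·v₁ + (3)·v₂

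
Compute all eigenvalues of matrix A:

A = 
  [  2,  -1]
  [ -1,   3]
tr(A) = 5, det(A) = 5
Characteristic polynomial: λ² - tr(A)λ + det(A) = λ² - 5λ + 5
λ² - 5λ + 5 = 0  ⇒  λ = (5 ± √((-5)² - 4·(5)))/2 = (5 ± √(5))/2
  = (5 + √5)/2,  (5 - √5)/2

λ = (5 + √5)/2, (5 - √5)/2  (≈ 3.618, 1.382)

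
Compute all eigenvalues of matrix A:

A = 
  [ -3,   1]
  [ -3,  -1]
tr(A) = -4, det(A) = 6
Characteristic polynomial: λ² - tr(A)λ + det(A) = λ² + 4λ + 6
λ² + 4λ + 6 = 0  ⇒  λ = (-4 ± √((4)² - 4·(6)))/2 = (-4 ± √(-8))/2
  = -2 + i√2,  -2 - i√2

λ = -2 + i√2, -2 - i√2  (≈ -2 + 1.414i, -2 - 1.414i)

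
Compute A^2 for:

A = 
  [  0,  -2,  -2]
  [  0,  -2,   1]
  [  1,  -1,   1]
A² = A·A:
A²[1,1] = (0)(0) + (-2)(0) + (-2)(1) = -2
A²[1,2] = (0)(-2) + (-2)(-2) + (-2)(-1) = 6
A²[1,3] = (0)(-2) + (-2)(1) + (-2)(1) = -4
A²[2,1] = (0)(0) + (-2)(0) + (1)(1) = 1
A²[2,2] = (0)(-2) + (-2)(-2) + (1)(-1) = 3
A²[2,3] = (0)(-2) + (-2)(1) + (1)(1) = -1
A²[3,1] = (1)(0) + (-1)(0) + (1)(1) = 1
A²[3,2] = (1)(-2) + (-1)(-2) + (1)(-1) = -1
A²[3,3] = (1)(-2) + (-1)(1) + (1)(1) = -2
A² = 
  [ -2,   6,  -4]
  [  1,   3,  -1]
  [  1,  -1,  -2]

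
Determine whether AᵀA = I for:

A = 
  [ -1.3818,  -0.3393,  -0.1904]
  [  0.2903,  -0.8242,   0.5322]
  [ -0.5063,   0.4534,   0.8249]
No

AᵀA = 
  [  2.2500,   0,  -0.0001]
  [  0,   1,   0]
  [ -0.0001,   0,   0.9999]
≠ I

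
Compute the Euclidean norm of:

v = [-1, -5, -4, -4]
7.616

||v||₂ = √((-1)² + (-5)² + (-4)² + (-4)²) = √58 = 7.616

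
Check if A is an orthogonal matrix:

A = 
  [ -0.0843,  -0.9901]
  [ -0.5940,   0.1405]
No

AᵀA = 
  [  0.3599,   0]
  [  0,   1]
≠ I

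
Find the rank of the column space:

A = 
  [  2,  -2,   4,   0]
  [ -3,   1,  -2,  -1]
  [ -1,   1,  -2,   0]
dim(Col(A)) = 2

Row reduce:
R2 → R2 + (3/2)·R1
R3 → R3 + (1/2)·R1
REF = 
  [  2,  -2,   4,   0]
  [  0,  -2,   4,  -1]
  [  0,   0,   0,   0]
Pivot columns: 1, 2 → 2 pivots.
dim(Col(A)) = number of pivot columns = 2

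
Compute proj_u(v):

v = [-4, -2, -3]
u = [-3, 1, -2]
v·u = (-4)(-3) + (-2)(1) + (-3)(-2) = 16
u·u = (-3)² + (1)² + (-2)² = 14
proj_u(v) = (v·u / u·u) × u = (16/14) × u = (8/7) × u

proj_u(v) = [-24/7, 8/7, -16/7]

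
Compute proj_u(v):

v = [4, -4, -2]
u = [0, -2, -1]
v·u = (4)(0) + (-4)(-2) + (-2)(-1) = 10
u·u = (0)² + (-2)² + (-1)² = 5
proj_u(v) = (v·u / u·u) × u = (10/5) × u = (2) × u

proj_u(v) = [0, -4, -2]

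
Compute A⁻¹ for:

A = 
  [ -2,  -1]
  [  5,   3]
det(A) = (-2)(3) - (-1)(5) = -1
For a 2×2 matrix, A⁻¹ = (1/det(A)) · [[d, -b], [-c, a]]
    = (-1) · [[3, 1], [-5, -2]]

A⁻¹ = 
  [ -3,  -1]
  [  5,   2]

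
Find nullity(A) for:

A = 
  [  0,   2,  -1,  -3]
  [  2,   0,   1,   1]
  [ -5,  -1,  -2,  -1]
nullity(A) = 2

Row reduce:
Swap R1 ↔ R2
R3 → R3 + (5/2)·R1
R3 → R3 + (1/2)·R2
REF = 
  [  2,   0,   1,   1]
  [  0,   2,  -1,  -3]
  [  0,   0,   0,   0]
Pivot columns: 1, 2 → 2 pivots.
rank(A) = 2, so nullity(A) = 4 - 2 = 2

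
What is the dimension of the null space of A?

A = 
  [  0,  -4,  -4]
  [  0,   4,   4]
nullity(A) = 2

Row reduce:
R2 → R2 + (1)·R1
REF = 
  [  0,  -4,  -4]
  [  0,   0,   0]
Pivot columns: 2 → 1 pivot.
rank(A) = 1, so nullity(A) = 3 - 1 = 2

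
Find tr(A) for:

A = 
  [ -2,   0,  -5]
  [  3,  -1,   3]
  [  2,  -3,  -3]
-6

tr(A) = -2 + -1 + -3 = -6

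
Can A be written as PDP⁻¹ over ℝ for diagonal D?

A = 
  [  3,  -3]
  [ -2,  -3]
Yes

tr(A) = 0, det(A) = -15
Characteristic polynomial: λ² - tr(A)λ + det(A) = λ² - 15
λ² - 15 = 0  ⇒  λ = (0 ± √((0)² - 4·(-15)))/2 = (0 ± √(60))/2
  = √15,  -√15
Eigenvalues: √15, -√15  (≈ 3.873, -3.873)
The two irrational eigenvalues are distinct (simple), so each has alg. mult. = geom. mult. = 1.
Sum of geometric multiplicities equals n, so A has n independent eigenvectors.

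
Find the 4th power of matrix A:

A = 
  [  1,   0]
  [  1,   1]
A^4 = 
  [  1,   0]
  [  4,   1]

A² = A·A:
A²[1,1] = (1)(1) + (0)(1) = 1
A²[1,2] = (1)(0) + (0)(1) = 0
A²[2,1] = (1)(1) + (1)(1) = 2
A²[2,2] = (1)(0) + (1)(1) = 1
A² = 
  [  1,   0]
  [  2,   1]

A^3 = A^2·A:
A^3[1,1] = (1)(1) + (0)(1) = 1
A^3[1,2] = (1)(0) + (0)(1) = 0
A^3[2,1] = (2)(1) + (1)(1) = 3
A^3[2,2] = (2)(0) + (1)(1) = 1
A^3 = 
  [  1,   0]
  [  3,   1]

A^4 = A^3·A:
A^4[1,1] = (1)(1) + (0)(1) = 1
A^4[1,2] = (1)(0) + (0)(1) = 0
A^4[2,1] = (3)(1) + (1)(1) = 4
A^4[2,2] = (3)(0) + (1)(1) = 1
A^4 = 
  [  1,   0]
  [  4,   1]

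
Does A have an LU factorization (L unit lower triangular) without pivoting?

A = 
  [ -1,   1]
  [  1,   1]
Yes.
A[1,1] = -1 ≠ 0, so Gaussian elimination proceeds without a row swap: multiplier ℓ₂₁ = (1)/(-1) = -1, and U[2,2] = 1 - (-1)(1) = 2.
L = 
  [  1,   0]
  [ -1,   1]
U = 
  [ -1,   1]
  [  0,   2]
Check row 2 of LU: [(-1)(-1), (-1)(1) + 2] = [1, 1] = row 2 of A ✓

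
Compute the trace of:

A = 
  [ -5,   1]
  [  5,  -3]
-8

tr(A) = -5 + -3 = -8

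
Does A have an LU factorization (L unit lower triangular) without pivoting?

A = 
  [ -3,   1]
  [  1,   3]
Yes.
A[1,1] = -3 ≠ 0, so Gaussian elimination proceeds without a row swap: multiplier ℓ₂₁ = (1)/(-3) = -1/3, and U[2,2] = 3 - (-1/3)(1) = 10/3.
L = 
  [   1,    0]
  [-1/3,    1]
U = 
  [  -3,    1]
  [   0, 10/3]
Check row 2 of LU: [(-1/3)(-3), (-1/3)(1) + (10/3)] = [1, 3] = row 2 of A ✓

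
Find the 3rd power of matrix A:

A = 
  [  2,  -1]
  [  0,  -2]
A^3 = 
  [  8,  -4]
  [  0,  -8]

A² = A·A:
A²[1,1] = (2)(2) + (-1)(0) = 4
A²[1,2] = (2)(-1) + (-1)(-2) = 0
A²[2,1] = (0)(2) + (-2)(0) = 0
A²[2,2] = (0)(-1) + (-2)(-2) = 4
A² = 
  [  4,   0]
  [  0,   4]

A^3 = A^2·A:
A^3[1,1] = (4)(2) + (0)(0) = 8
A^3[1,2] = (4)(-1) + (0)(-2) = -4
A^3[2,1] = (0)(2) + (4)(0) = 0
A^3[2,2] = (0)(-1) + (4)(-2) = -8
A^3 = 
  [  8,  -4]
  [  0,  -8]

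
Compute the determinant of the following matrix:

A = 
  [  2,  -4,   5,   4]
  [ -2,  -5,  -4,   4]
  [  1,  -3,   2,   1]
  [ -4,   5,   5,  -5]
-495

Cofactor expansion along row 1: det(A) = a₁₁M₁₁ - a₁₂M₁₂ + a₁₃M₁₃ - a₁₄M₁₄

M₁₁ = det[[-5, -4, 4]; [-3, 2, 1]; [5, 5, -5]]
  = (-5)·((2)(-5) - (1)(5)) - (-4)·((-3)(-5) - (1)(5)) + (4)·((-3)(5) - (2)(5))
  = (-5)(-15) - (-4)(10) + (4)(-25)
  = 15
M₁₂ = det[[-2, -4, 4]; [1, 2, 1]; [-4, 5, -5]]
  = (-2)·((2)(-5) - (1)(5)) - (-4)·((1)(-5) - (1)(-4)) + (4)·((1)(5) - (2)(-4))
  = (-2)(-15) - (-4)(-1) + (4)(13)
  = 78
M₁₃ = det[[-2, -5, 4]; [1, -3, 1]; [-4, 5, -5]]
  = (-2)·((-3)(-5) - (1)(5)) - (-5)·((1)(-5) - (1)(-4)) + (4)·((1)(5) - (-3)(-4))
  = (-2)(10) - (-5)(-1) + (4)(-7)
  = -53
M₁₄ = det[[-2, -5, -4]; [1, -3, 2]; [-4, 5, 5]]
  = (-2)·((-3)(5) - (2)(5)) - (-5)·((1)(5) - (2)(-4)) + (-4)·((1)(5) - (-3)(-4))
  = (-2)(-25) - (-5)(13) + (-4)(-7)
  = 143

det(A) = (2)(15) - (-4)(78) + (5)(-53) - (4)(143) = -495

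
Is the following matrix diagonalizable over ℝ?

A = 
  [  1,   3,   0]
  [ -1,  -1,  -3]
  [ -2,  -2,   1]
No

Characteristic polynomial: det(λI - A) = λ³ - λ² - 4λ - 14
By the rational root theorem any rational root is an integer dividing 14; none of those is a root, so p(λ) has no rational roots and hence (being an irreducible cubic) no repeated roots.
Discriminant of the cubic: Δ = -6084
Δ < 0 ⇒ one real eigenvalue and a complex-conjugate pair: λ ≈ 3.394, -1.197 + 1.641i, -1.197 - 1.641i
Has complex eigenvalues (not diagonalizable over ℝ).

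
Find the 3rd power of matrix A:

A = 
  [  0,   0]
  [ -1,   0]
A² = A·A:
A²[1,1] = (0)(0) + (0)(-1) = 0
A²[1,2] = (0)(0) + (0)(0) = 0
A²[2,1] = (-1)(0) + (0)(-1) = 0
A²[2,2] = (-1)(0) + (0)(0) = 0
A² = 
  [  0,   0]
  [  0,   0]

A^3 = A^2·A:
A^3[1,1] = (0)(0) + (0)(-1) = 0
A^3[1,2] = (0)(0) + (0)(0) = 0
A^3[2,1] = (0)(0) + (0)(-1) = 0
A^3[2,2] = (0)(0) + (0)(0) = 0
A^3 = 
  [  0,   0]
  [  0,   0]

Therefore
A^3 = 
  [  0,   0]
  [  0,   0]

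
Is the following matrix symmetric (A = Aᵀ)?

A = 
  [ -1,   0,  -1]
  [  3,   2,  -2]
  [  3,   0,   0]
No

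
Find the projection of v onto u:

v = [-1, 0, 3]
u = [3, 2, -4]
v·u = (-1)(3) + (0)(2) + (3)(-4) = -15
u·u = (3)² + (2)² + (-4)² = 29
proj_u(v) = (v·u / u·u) × u = (-15/29) × u

proj_u(v) = [-45/29, -30/29, 60/29]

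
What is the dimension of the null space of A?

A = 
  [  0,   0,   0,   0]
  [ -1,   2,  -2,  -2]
nullity(A) = 3

Row reduce:
Swap R1 ↔ R2
REF = 
  [ -1,   2,  -2,  -2]
  [  0,   0,   0,   0]
Pivot columns: 1 → 1 pivot.
rank(A) = 1, so nullity(A) = 4 - 1 = 3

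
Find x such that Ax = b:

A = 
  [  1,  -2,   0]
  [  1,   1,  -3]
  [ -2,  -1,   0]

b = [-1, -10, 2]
x = [-1, 0, 3]

Row reduce the augmented matrix [A|b]:
R2 → R2 - (1)·R1
R3 → R3 + (2)·R1
R3 → R3 + (5/3)·R2
REF = 
  [  1,  -2,   0,  -1]
  [  0,   3,  -3,  -9]
  [  0,   0,  -5, -15]

Back-substitution:
x₃ = (-15) / (-5) = 3
x₂ = (-9 - (-3)(3)) / 3 = 0
x₁ = (-1 - (-2)(0) - (0)(3)) / 1 = -1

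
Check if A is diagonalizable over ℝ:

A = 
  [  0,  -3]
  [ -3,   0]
Yes

tr(A) = 0, det(A) = -9
Characteristic polynomial: λ² - tr(A)λ + det(A) = λ² - 9
λ² - 9 = (λ + 3)(λ - 3)
Eigenvalues: 3, -3
λ=-3: alg. mult. = 1, geom. mult. = 2 - rank(A - (-3)I) = 2 - 1 = 1
λ=3: alg. mult. = 1, geom. mult. = 2 - rank(A - (3)I) = 2 - 1 = 1
Sum of geometric multiplicities equals n, so A has n independent eigenvectors.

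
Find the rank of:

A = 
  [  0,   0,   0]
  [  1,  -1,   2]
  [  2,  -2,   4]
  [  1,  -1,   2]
Row reduce:
Swap R1 ↔ R2
R3 → R3 - (2)·R1
R4 → R4 - (1)·R1
REF = 
  [  1,  -1,   2]
  [  0,   0,   0]
  [  0,   0,   0]
  [  0,   0,   0]
Pivot columns: 1 → 1 pivot.

rank(A) = 1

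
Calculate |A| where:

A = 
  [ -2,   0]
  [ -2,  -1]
2

For a 2×2 matrix, det = ad - bc = (-2)(-1) - (0)(-2) = 2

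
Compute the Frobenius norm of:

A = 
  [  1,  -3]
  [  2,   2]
||A||_F = 4.243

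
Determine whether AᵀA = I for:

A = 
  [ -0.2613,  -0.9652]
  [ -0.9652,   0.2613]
Yes

AᵀA = 
  [  0.9999,   0]
  [  0,   0.9999]
≈ I (equal to I up to the 4-dp rounding of the entries)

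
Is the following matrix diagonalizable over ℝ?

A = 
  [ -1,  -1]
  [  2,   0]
No

tr(A) = -1, det(A) = 2
Characteristic polynomial: λ² - tr(A)λ + det(A) = λ² + λ + 2
λ² + λ + 2 = 0  ⇒  λ = (-1 ± √((1)² - 4·(2)))/2 = (-1 ± √(-7))/2
  = (-1 + i√7)/2,  (-1 - i√7)/2
Eigenvalues: (-1 + i√7)/2, (-1 - i√7)/2  (≈ -0.5 + 1.323i, -0.5 - 1.323i)
Has complex eigenvalues (not diagonalizable over ℝ).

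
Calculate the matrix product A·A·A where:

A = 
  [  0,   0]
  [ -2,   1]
A² = A·A:
A²[1,1] = (0)(0) + (0)(-2) = 0
A²[1,2] = (0)(0) + (0)(1) = 0
A²[2,1] = (-2)(0) + (1)(-2) = -2
A²[2,2] = (-2)(0) + (1)(1) = 1
A² = 
  [  0,   0]
  [ -2,   1]

A^3 = A^2·A:
A^3[1,1] = (0)(0) + (0)(-2) = 0
A^3[1,2] = (0)(0) + (0)(1) = 0
A^3[2,1] = (-2)(0) + (1)(-2) = -2
A^3[2,2] = (-2)(0) + (1)(1) = 1
A^3 = 
  [  0,   0]
  [ -2,   1]

Therefore
A^3 = 
  [  0,   0]
  [ -2,   1]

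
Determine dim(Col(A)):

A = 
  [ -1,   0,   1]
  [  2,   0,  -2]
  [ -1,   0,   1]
Row reduce:
R2 → R2 + (2)·R1
R3 → R3 - (1)·R1
REF = 
  [ -1,   0,   1]
  [  0,   0,   0]
  [  0,   0,   0]
Pivot columns: 1 → 1 pivot.
dim(Col(A)) = number of pivot columns = 1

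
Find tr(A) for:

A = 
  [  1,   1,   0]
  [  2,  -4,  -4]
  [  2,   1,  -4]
-7

tr(A) = 1 + -4 + -4 = -7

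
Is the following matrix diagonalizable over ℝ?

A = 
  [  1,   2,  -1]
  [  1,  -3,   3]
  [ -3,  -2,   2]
No

Characteristic polynomial: det(λI - A) = λ³ - 6λ + 11
By the rational root theorem any rational root is an integer dividing 11; none of those is a root, so p(λ) has no rational roots and hence (being an irreducible cubic) no repeated roots.
Discriminant of the cubic: Δ = -2403
Δ < 0 ⇒ one real eigenvalue and a complex-conjugate pair: λ ≈ -3.092, 1.546 + 1.081i, 1.546 - 1.081i
Has complex eigenvalues (not diagonalizable over ℝ).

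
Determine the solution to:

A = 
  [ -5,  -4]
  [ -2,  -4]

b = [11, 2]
Row reduce the augmented matrix [A|b]:
R2 → R2 - (2/5)·R1
REF = 
  [   -5,    -4,    11]
  [    0, -12/5, -12/5]

Back-substitution:
x₂ = (-12/5) / (-12/5) = 1
x₁ = (11 - (-4)(1)) / (-5) = -3

x = [-3, 1]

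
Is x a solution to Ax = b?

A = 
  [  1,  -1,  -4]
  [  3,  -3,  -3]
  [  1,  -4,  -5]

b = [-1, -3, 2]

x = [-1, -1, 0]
No

Ax = [0, 0, 3] ≠ b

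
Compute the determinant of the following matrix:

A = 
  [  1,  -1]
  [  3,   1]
For a 2×2 matrix, det = ad - bc = (1)(1) - (-1)(3) = 4

det(A) = 4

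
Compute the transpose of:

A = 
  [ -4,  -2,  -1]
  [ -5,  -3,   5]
Aᵀ = 
  [ -4,  -5]
  [ -2,  -3]
  [ -1,   5]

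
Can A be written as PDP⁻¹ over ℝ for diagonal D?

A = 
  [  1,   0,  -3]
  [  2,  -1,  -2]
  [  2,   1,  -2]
No

Characteristic polynomial: det(λI - A) = λ³ + 2λ² + 7λ + 8
By the rational root theorem any rational root is an integer dividing 8; none of those is a root, so p(λ) has no rational roots and hence (being an irreducible cubic) no repeated roots.
Discriminant of the cubic: Δ = -1144
Δ < 0 ⇒ one real eigenvalue and a complex-conjugate pair: λ ≈ -0.344 + 2.445i, -0.344 - 2.445i, -1.312
Has complex eigenvalues (not diagonalizable over ℝ).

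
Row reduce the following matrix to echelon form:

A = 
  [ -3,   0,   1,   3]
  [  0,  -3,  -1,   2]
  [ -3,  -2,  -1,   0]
Row operations:
R3 → R3 - (1)·R1
R3 → R3 - (2/3)·R2

Resulting echelon form:
REF = 
  [   -3,     0,     1,     3]
  [    0,    -3,    -1,     2]
  [    0,     0,  -4/3, -13/3]

Rank = 3 (number of non-zero pivot rows).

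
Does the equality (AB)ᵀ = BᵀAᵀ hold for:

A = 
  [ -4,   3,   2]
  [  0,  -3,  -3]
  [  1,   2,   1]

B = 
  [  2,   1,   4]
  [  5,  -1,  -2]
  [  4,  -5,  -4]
Yes

(AB)ᵀ = 
  [ 15, -27,  16]
  [-17,  18,  -6]
  [-30,  18,  -4]

BᵀAᵀ = 
  [ 15, -27,  16]
  [-17,  18,  -6]
  [-30,  18,  -4]

Both sides are equal — this is the standard identity (AB)ᵀ = BᵀAᵀ, which holds for all A, B.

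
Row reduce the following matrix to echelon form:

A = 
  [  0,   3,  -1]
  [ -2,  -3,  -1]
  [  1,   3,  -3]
Row operations:
Swap R1 ↔ R2
R3 → R3 + (1/2)·R1
R3 → R3 - (1/2)·R2

Resulting echelon form:
REF = 
  [ -2,  -3,  -1]
  [  0,   3,  -1]
  [  0,   0,  -3]

Rank = 3 (number of non-zero pivot rows).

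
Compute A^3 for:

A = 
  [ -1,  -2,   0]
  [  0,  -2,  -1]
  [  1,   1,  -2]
A^3 = 
  [  1, -12, -10]
  [  5,   0, -11]
  [  6,  21,   0]

A² = A·A:
A²[1,1] = (-1)(-1) + (-2)(0) + (0)(1) = 1
A²[1,2] = (-1)(-2) + (-2)(-2) + (0)(1) = 6
A²[1,3] = (-1)(0) + (-2)(-1) + (0)(-2) = 2
A²[2,1] = (0)(-1) + (-2)(0) + (-1)(1) = -1
A²[2,2] = (0)(-2) + (-2)(-2) + (-1)(1) = 3
A²[2,3] = (0)(0) + (-2)(-1) + (-1)(-2) = 4
A²[3,1] = (1)(-1) + (1)(0) + (-2)(1) = -3
A²[3,2] = (1)(-2) + (1)(-2) + (-2)(1) = -6
A²[3,3] = (1)(0) + (1)(-1) + (-2)(-2) = 3
A² = 
  [  1,   6,   2]
  [ -1,   3,   4]
  [ -3,  -6,   3]

A^3 = A^2·A:
A^3[1,1] = (1)(-1) + (6)(0) + (2)(1) = 1
A^3[1,2] = (1)(-2) + (6)(-2) + (2)(1) = -12
A^3[1,3] = (1)(0) + (6)(-1) + (2)(-2) = -10
A^3[2,1] = (-1)(-1) + (3)(0) + (4)(1) = 5
A^3[2,2] = (-1)(-2) + (3)(-2) + (4)(1) = 0
A^3[2,3] = (-1)(0) + (3)(-1) + (4)(-2) = -11
A^3[3,1] = (-3)(-1) + (-6)(0) + (3)(1) = 6
A^3[3,2] = (-3)(-2) + (-6)(-2) + (3)(1) = 21
A^3[3,3] = (-3)(0) + (-6)(-1) + (3)(-2) = 0
A^3 = 
  [  1, -12, -10]
  [  5,   0, -11]
  [  6,  21,   0]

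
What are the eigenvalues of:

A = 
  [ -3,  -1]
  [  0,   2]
λ = 2, -3

tr(A) = -1, det(A) = -6
Characteristic polynomial: λ² - tr(A)λ + det(A) = λ² + λ - 6
λ² + λ - 6 = (λ + 3)(λ - 2)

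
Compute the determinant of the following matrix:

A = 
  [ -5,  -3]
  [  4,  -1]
For a 2×2 matrix, det = ad - bc = (-5)(-1) - (-3)(4) = 17

det(A) = 17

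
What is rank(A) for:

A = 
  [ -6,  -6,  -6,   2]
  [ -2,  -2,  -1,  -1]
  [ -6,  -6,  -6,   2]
Row reduce:
R2 → R2 - (1/3)·R1
R3 → R3 - (1)·R1
REF = 
  [  -6,   -6,   -6,    2]
  [   0,    0,    1, -5/3]
  [   0,    0,    0,    0]
Pivot columns: 1, 3 → 2 pivots.

rank(A) = 2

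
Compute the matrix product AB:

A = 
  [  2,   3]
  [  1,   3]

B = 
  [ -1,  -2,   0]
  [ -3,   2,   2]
AB = 
  [-11,   2,   6]
  [-10,   4,   6]

A is 2×2 and B is 2×3, so AB is 2×3. Each entry is (row of A)·(column of B):
AB[1,1] = (2)(-1) + (3)(-3) = -11
AB[1,2] = (2)(-2) + (3)(2) = 2
AB[1,3] = (2)(0) + (3)(2) = 6
AB[2,1] = (1)(-1) + (3)(-3) = -10
AB[2,2] = (1)(-2) + (3)(2) = 4
AB[2,3] = (1)(0) + (3)(2) = 6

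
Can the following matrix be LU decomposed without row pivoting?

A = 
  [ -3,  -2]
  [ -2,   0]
Yes.
A[1,1] = -3 ≠ 0, so Gaussian elimination proceeds without a row swap: multiplier ℓ₂₁ = (-2)/(-3) = 2/3, and U[2,2] = 0 - (2/3)(-2) = 4/3.
L = 
  [  1,   0]
  [2/3,   1]
U = 
  [ -3,  -2]
  [  0, 4/3]
Check row 2 of LU: [(2/3)(-3), (2/3)(-2) + (4/3)] = [-2, 0] = row 2 of A ✓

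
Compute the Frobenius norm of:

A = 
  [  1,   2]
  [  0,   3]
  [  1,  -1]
||A||_F = 4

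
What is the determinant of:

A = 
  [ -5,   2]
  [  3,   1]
For a 2×2 matrix, det = ad - bc = (-5)(1) - (2)(3) = -11

det(A) = -11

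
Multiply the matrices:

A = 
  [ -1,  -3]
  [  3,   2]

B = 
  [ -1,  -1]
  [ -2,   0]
AB = 
  [  7,   1]
  [ -7,  -3]

A is 2×2 and B is 2×2, so AB is 2×2. Each entry is (row of A)·(column of B):
AB[1,1] = (-1)(-1) + (-3)(-2) = 7
AB[1,2] = (-1)(-1) + (-3)(0) = 1
AB[2,1] = (3)(-1) + (2)(-2) = -7
AB[2,2] = (3)(-1) + (2)(0) = -3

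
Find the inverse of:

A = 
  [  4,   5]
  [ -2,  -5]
det(A) = (4)(-5) - (5)(-2) = -10
For a 2×2 matrix, A⁻¹ = (1/det(A)) · [[d, -b], [-c, a]]
    = (-1/10) · [[-5, -5], [2, 4]]

A⁻¹ = 
  [ 1/2,  1/2]
  [-1/5, -2/5]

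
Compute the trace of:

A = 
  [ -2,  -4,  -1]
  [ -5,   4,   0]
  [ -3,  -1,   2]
4

tr(A) = -2 + 4 + 2 = 4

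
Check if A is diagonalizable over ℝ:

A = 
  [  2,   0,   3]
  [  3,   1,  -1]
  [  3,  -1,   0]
Yes

Characteristic polynomial: det(λI - A) = λ³ - 3λ² - 8λ + 20
Testing integer divisors of the constant term: p(2) = 0, so (λ - 2) is a factor:
p(λ) = (λ - 2)(λ² - λ - 10)
λ² - λ - 10 = 0  ⇒  λ = (1 ± √((-1)² - 4·(-10)))/2 = (1 ± √(41))/2
  = (1 + √41)/2,  (1 - √41)/2
Eigenvalues: 2, (1 + √41)/2, (1 - √41)/2  (≈ 2, 3.702, -2.702)
The two irrational eigenvalues are distinct (simple), so each has alg. mult. = geom. mult. = 1.
λ=2: alg. mult. = 1, geom. mult. = 3 - rank(A - (2)I) = 3 - 2 = 1
Sum of geometric multiplicities equals n, so A has n independent eigenvectors.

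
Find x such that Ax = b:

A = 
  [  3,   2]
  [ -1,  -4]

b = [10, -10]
Row reduce the augmented matrix [A|b]:
R2 → R2 + (1/3)·R1
REF = 
  [    3,     2,    10]
  [    0, -10/3, -20/3]

Back-substitution:
x₂ = (-20/3) / (-10/3) = 2
x₁ = (10 - (2)(2)) / 3 = 2

x = [2, 2]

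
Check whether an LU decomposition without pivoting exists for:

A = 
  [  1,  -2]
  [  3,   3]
Yes.
A[1,1] = 1 ≠ 0, so Gaussian elimination proceeds without a row swap: multiplier ℓ₂₁ = (3)/(1) = 3, and U[2,2] = 3 - (3)(-2) = 9.
L = 
  [  1,   0]
  [  3,   1]
U = 
  [  1,  -2]
  [  0,   9]
Check row 2 of LU: [(3)(1), (3)(-2) + 9] = [3, 3] = row 2 of A ✓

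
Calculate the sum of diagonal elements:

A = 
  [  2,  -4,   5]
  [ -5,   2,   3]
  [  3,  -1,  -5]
-1

tr(A) = 2 + 2 + -5 = -1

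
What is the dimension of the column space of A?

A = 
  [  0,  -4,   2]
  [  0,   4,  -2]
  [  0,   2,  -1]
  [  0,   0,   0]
dim(Col(A)) = 1

Row reduce:
R2 → R2 + (1)·R1
R3 → R3 + (1/2)·R1
REF = 
  [  0,  -4,   2]
  [  0,   0,   0]
  [  0,   0,   0]
  [  0,   0,   0]
Pivot columns: 2 → 1 pivot.
dim(Col(A)) = number of pivot columns = 1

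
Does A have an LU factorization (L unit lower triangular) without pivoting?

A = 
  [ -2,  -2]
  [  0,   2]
Yes.
A[1,1] = -2 ≠ 0, so Gaussian elimination proceeds without a row swap: multiplier ℓ₂₁ = (0)/(-2) = 0, and U[2,2] = 2 - (0)(-2) = 2.
L = 
  [  1,   0]
  [  0,   1]
U = 
  [ -2,  -2]
  [  0,   2]
Check row 2 of LU: [(0)(-2), (0)(-2) + 2] = [0, 2] = row 2 of A ✓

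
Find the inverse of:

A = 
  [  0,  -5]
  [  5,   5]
det(A) = (0)(5) - (-5)(5) = 25
For a 2×2 matrix, A⁻¹ = (1/det(A)) · [[d, -b], [-c, a]]
    = (1/25) · [[5, 5], [-5, 0]]

A⁻¹ = 
  [ 1/5,  1/5]
  [-1/5,    0]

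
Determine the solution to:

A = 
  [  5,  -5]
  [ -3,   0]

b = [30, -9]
Row reduce the augmented matrix [A|b]:
R2 → R2 + (3/5)·R1
REF = 
  [  5,  -5,  30]
  [  0,  -3,   9]

Back-substitution:
x₂ = 9 / (-3) = -3
x₁ = (30 - (-5)(-3)) / 5 = 3

x = [3, -3]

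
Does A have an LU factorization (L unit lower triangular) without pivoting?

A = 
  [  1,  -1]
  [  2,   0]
Yes.
A[1,1] = 1 ≠ 0, so Gaussian elimination proceeds without a row swap: multiplier ℓ₂₁ = (2)/(1) = 2, and U[2,2] = 0 - (2)(-1) = 2.
L = 
  [  1,   0]
  [  2,   1]
U = 
  [  1,  -1]
  [  0,   2]
Check row 2 of LU: [(2)(1), (2)(-1) + 2] = [2, 0] = row 2 of A ✓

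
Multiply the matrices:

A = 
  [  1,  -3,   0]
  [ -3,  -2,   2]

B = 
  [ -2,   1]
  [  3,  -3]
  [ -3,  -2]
AB = 
  [-11,  10]
  [ -6,  -1]

A is 2×3 and B is 3×2, so AB is 2×2. Each entry is (row of A)·(column of B):
AB[1,1] = (1)(-2) + (-3)(3) + (0)(-3) = -11
AB[1,2] = (1)(1) + (-3)(-3) + (0)(-2) = 10
AB[2,1] = (-3)(-2) + (-2)(3) + (2)(-3) = -6
AB[2,2] = (-3)(1) + (-2)(-3) + (2)(-2) = -1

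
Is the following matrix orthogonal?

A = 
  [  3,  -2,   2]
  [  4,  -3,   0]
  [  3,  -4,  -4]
No

AᵀA = 
  [ 34, -30,  -6]
  [-30,  29,  12]
  [ -6,  12,  20]
≠ I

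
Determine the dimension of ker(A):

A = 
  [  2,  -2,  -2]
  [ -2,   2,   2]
nullity(A) = 2

Row reduce:
R2 → R2 + (1)·R1
REF = 
  [  2,  -2,  -2]
  [  0,   0,   0]
Pivot columns: 1 → 1 pivot.
rank(A) = 1, so nullity(A) = 3 - 1 = 2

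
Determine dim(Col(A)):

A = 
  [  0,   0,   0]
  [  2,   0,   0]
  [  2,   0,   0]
dim(Col(A)) = 1

Row reduce:
Swap R1 ↔ R2
R3 → R3 - (1)·R1
REF = 
  [  2,   0,   0]
  [  0,   0,   0]
  [  0,   0,   0]
Pivot columns: 1 → 1 pivot.
dim(Col(A)) = number of pivot columns = 1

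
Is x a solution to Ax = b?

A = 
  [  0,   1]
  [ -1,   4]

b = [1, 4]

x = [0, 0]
No

Ax = [0, 0] ≠ b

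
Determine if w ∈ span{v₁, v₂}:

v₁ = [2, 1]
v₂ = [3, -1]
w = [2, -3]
Yes

Form the augmented matrix and row-reduce:
[v₁|v₂|w] = 
  [  2,   3,   2]
  [  1,  -1,  -3]
R2 → R2 - (1/2)·R1
REF = 
  [   2,    3,    2]
  [   0, -5/2,   -4]

No row of the form [0 0 | nonzero], so the system is consistent. Back-substitution gives c₁ = -7/5, c₂ = 8/5: w = (-7/5)·v₁ + (8/5)·v₂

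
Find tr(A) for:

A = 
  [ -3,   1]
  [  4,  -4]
-7

tr(A) = -3 + -4 = -7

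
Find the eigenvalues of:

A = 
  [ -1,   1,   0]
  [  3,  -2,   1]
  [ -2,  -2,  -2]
Characteristic polynomial: det(λI - A) = λ³ + 5λ² + 7λ + 2
Testing integer divisors of the constant term: p(-2) = 0, so (λ + 2) is a factor:
p(λ) = (λ + 2)(λ² + 3λ + 1)
λ² + 3λ + 1 = 0  ⇒  λ = (-3 ± √((3)² - 4·(1)))/2 = (-3 ± √(5))/2
  = (-3 + √5)/2,  (-3 - √5)/2

λ = -2, (-3 + √5)/2, (-3 - √5)/2  (≈ -2, -0.382, -2.618)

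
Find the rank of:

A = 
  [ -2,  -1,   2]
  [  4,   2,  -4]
rank(A) = 1

Row reduce:
R2 → R2 + (2)·R1
REF = 
  [ -2,  -1,   2]
  [  0,   0,   0]
Pivot columns: 1 → 1 pivot.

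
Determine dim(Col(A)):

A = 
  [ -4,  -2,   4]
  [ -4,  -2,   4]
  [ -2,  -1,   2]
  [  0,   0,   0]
Row reduce:
R2 → R2 - (1)·R1
R3 → R3 - (1/2)·R1
REF = 
  [ -4,  -2,   4]
  [  0,   0,   0]
  [  0,   0,   0]
  [  0,   0,   0]
Pivot columns: 1 → 1 pivot.
dim(Col(A)) = number of pivot columns = 1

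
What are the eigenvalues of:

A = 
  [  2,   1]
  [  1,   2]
tr(A) = 4, det(A) = 3
Characteristic polynomial: λ² - tr(A)λ + det(A) = λ² - 4λ + 3
λ² - 4λ + 3 = (λ - 1)(λ - 3)

λ = 3, 1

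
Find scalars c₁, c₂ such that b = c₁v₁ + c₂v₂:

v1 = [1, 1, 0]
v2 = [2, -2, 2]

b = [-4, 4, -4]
c1 = 0, c2 = -2

b = 0·v1 + -2·v2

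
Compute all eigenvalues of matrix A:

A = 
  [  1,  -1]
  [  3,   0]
λ = (1 + i√11)/2, (1 - i√11)/2  (≈ 0.5 + 1.658i, 0.5 - 1.658i)

tr(A) = 1, det(A) = 3
Characteristic polynomial: λ² - tr(A)λ + det(A) = λ² - λ + 3
λ² - λ + 3 = 0  ⇒  λ = (1 ± √((-1)² - 4·(3)))/2 = (1 ± √(-11))/2
  = (1 + i√11)/2,  (1 - i√11)/2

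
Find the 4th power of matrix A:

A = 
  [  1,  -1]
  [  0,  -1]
A^4 = 
  [  1,   0]
  [  0,   1]

A² = A·A:
A²[1,1] = (1)(1) + (-1)(0) = 1
A²[1,2] = (1)(-1) + (-1)(-1) = 0
A²[2,1] = (0)(1) + (-1)(0) = 0
A²[2,2] = (0)(-1) + (-1)(-1) = 1
A² = 
  [  1,   0]
  [  0,   1]

A^3 = A^2·A:
A^3[1,1] = (1)(1) + (0)(0) = 1
A^3[1,2] = (1)(-1) + (0)(-1) = -1
A^3[2,1] = (0)(1) + (1)(0) = 0
A^3[2,2] = (0)(-1) + (1)(-1) = -1
A^3 = 
  [  1,  -1]
  [  0,  -1]

A^4 = A^3·A:
A^4[1,1] = (1)(1) + (-1)(0) = 1
A^4[1,2] = (1)(-1) + (-1)(-1) = 0
A^4[2,1] = (0)(1) + (-1)(0) = 0
A^4[2,2] = (0)(-1) + (-1)(-1) = 1
A^4 = 
  [  1,   0]
  [  0,   1]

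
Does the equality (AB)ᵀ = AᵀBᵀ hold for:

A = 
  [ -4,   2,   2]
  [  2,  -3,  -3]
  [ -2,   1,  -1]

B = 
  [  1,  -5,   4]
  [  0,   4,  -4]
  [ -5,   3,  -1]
No

(AB)ᵀ = 
  [-14,  17,   3]
  [ 34, -31,  11]
  [-26,  23, -11]

AᵀBᵀ = 
  [-22,  16,  28]
  [ 21, -16, -20]
  [ 13,  -8, -18]

The two matrices differ, so (AB)ᵀ ≠ AᵀBᵀ in general. The correct identity is (AB)ᵀ = BᵀAᵀ.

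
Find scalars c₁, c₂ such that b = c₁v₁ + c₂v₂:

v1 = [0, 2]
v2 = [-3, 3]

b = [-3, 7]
c1 = 2, c2 = 1

b = 2·v1 + 1·v2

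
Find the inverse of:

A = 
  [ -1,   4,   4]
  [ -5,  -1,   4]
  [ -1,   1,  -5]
det(A) = (-1)·((-1)(-5) - (4)(1)) - (4)·((-5)(-5) - (4)(-1)) + (4)·((-5)(1) - (-1)(-1))
  = (-1)(1) - (4)(29) + (4)(-6)
  = -141
det(A) = -141 ≠ 0, so A is invertible.

Cofactors Cᵢⱼ = (-1)ⁱ⁺ʲ·Mᵢⱼ:
C = 
  [  1, -29,  -6]
  [ 24,   9,  -3]
  [ 20, -16,  21]

adj(A) = Cᵀ:
adj(A) = 
  [  1,  24,  20]
  [-29,   9, -16]
  [ -6,  -3,  21]

A⁻¹ = (-1/141) · adj(A):
A⁻¹ = 
  [ -1/141,   -8/47, -20/141]
  [ 29/141,   -3/47,  16/141]
  [   2/47,    1/47,   -7/47]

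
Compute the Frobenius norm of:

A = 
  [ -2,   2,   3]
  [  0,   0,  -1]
||A||_F = 4.243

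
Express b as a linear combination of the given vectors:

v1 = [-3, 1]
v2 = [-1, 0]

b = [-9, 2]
c1 = 2, c2 = 3

b = 2·v1 + 3·v2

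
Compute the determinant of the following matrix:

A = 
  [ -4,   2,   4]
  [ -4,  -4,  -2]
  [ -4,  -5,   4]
168

Cofactor expansion along row 1:
det(A) = (-4)·((-4)(4) - (-2)(-5)) - (2)·((-4)(4) - (-2)(-4)) + (4)·((-4)(-5) - (-4)(-4))
  = (-4)(-26) - (2)(-24) + (4)(4)
  = 168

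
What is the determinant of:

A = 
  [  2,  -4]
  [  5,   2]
For a 2×2 matrix, det = ad - bc = (2)(2) - (-4)(5) = 24

det(A) = 24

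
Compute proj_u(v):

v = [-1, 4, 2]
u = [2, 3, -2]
proj_u(v) = [12/17, 18/17, -12/17]

v·u = (-1)(2) + (4)(3) + (2)(-2) = 6
u·u = (2)² + (3)² + (-2)² = 17
proj_u(v) = (v·u / u·u) × u = (6/17) × u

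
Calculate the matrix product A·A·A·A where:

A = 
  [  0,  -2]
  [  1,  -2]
A^4 = 
  [ -4,   0]
  [  0,  -4]

A² = A·A:
A²[1,1] = (0)(0) + (-2)(1) = -2
A²[1,2] = (0)(-2) + (-2)(-2) = 4
A²[2,1] = (1)(0) + (-2)(1) = -2
A²[2,2] = (1)(-2) + (-2)(-2) = 2
A² = 
  [ -2,   4]
  [ -2,   2]

A^3 = A^2·A:
A^3[1,1] = (-2)(0) + (4)(1) = 4
A^3[1,2] = (-2)(-2) + (4)(-2) = -4
A^3[2,1] = (-2)(0) + (2)(1) = 2
A^3[2,2] = (-2)(-2) + (2)(-2) = 0
A^3 = 
  [  4,  -4]
  [  2,   0]

A^4 = A^3·A:
A^4[1,1] = (4)(0) + (-4)(1) = -4
A^4[1,2] = (4)(-2) + (-4)(-2) = 0
A^4[2,1] = (2)(0) + (0)(1) = 0
A^4[2,2] = (2)(-2) + (0)(-2) = -4
A^4 = 
  [ -4,   0]
  [  0,  -4]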